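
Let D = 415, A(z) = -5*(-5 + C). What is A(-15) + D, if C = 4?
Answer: 420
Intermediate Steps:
A(z) = 5 (A(z) = -5*(-5 + 4) = -5*(-1) = 5)
A(-15) + D = 5 + 415 = 420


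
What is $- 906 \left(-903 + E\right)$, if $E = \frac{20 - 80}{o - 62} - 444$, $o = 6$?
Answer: $\frac{8535879}{7} \approx 1.2194 \cdot 10^{6}$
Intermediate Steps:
$E = - \frac{6201}{14}$ ($E = \frac{20 - 80}{6 - 62} - 444 = - \frac{60}{-56} - 444 = \left(-60\right) \left(- \frac{1}{56}\right) - 444 = \frac{15}{14} - 444 = - \frac{6201}{14} \approx -442.93$)
$- 906 \left(-903 + E\right) = - 906 \left(-903 - \frac{6201}{14}\right) = \left(-906\right) \left(- \frac{18843}{14}\right) = \frac{8535879}{7}$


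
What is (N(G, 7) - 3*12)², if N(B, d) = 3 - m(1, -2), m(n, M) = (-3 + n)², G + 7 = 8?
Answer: 1369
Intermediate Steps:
G = 1 (G = -7 + 8 = 1)
N(B, d) = -1 (N(B, d) = 3 - (-3 + 1)² = 3 - 1*(-2)² = 3 - 1*4 = 3 - 4 = -1)
(N(G, 7) - 3*12)² = (-1 - 3*12)² = (-1 - 36)² = (-37)² = 1369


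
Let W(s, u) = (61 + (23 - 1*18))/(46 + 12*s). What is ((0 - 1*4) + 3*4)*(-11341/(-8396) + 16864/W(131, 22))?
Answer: 229093601498/69267 ≈ 3.3074e+6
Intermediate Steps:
W(s, u) = 66/(46 + 12*s) (W(s, u) = (61 + (23 - 18))/(46 + 12*s) = (61 + 5)/(46 + 12*s) = 66/(46 + 12*s))
((0 - 1*4) + 3*4)*(-11341/(-8396) + 16864/W(131, 22)) = ((0 - 1*4) + 3*4)*(-11341/(-8396) + 16864/((33/(23 + 6*131)))) = ((0 - 4) + 12)*(-11341*(-1/8396) + 16864/((33/(23 + 786)))) = (-4 + 12)*(11341/8396 + 16864/((33/809))) = 8*(11341/8396 + 16864/((33*(1/809)))) = 8*(11341/8396 + 16864/(33/809)) = 8*(11341/8396 + 16864*(809/33)) = 8*(11341/8396 + 13642976/33) = 8*(114546800749/277068) = 229093601498/69267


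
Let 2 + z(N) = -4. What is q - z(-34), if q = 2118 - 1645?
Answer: 479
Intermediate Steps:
z(N) = -6 (z(N) = -2 - 4 = -6)
q = 473
q - z(-34) = 473 - 1*(-6) = 473 + 6 = 479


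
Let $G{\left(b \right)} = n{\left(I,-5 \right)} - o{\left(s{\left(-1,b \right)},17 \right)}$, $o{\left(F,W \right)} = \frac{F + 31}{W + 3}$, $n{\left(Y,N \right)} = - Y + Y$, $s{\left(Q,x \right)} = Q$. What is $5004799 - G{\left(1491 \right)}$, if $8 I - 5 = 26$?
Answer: $\frac{10009601}{2} \approx 5.0048 \cdot 10^{6}$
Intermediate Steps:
$I = \frac{31}{8}$ ($I = \frac{5}{8} + \frac{1}{8} \cdot 26 = \frac{5}{8} + \frac{13}{4} = \frac{31}{8} \approx 3.875$)
$n{\left(Y,N \right)} = 0$
$o{\left(F,W \right)} = \frac{31 + F}{3 + W}$
$G{\left(b \right)} = - \frac{3}{2}$ ($G{\left(b \right)} = 0 - \frac{31 - 1}{3 + 17} = 0 - \frac{1}{20} \cdot 30 = 0 - \frac{3}{2} = - \frac{3}{2}$)
$5004799 - G{\left(1491 \right)} = 5004799 - - \frac{3}{2} = 5004799 + \frac{3}{2} = \frac{10009601}{2}$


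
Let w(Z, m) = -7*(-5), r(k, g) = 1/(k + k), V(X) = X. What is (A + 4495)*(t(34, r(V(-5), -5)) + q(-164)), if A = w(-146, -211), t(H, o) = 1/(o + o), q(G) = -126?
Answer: -593430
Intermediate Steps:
r(k, g) = 1/(2*k)
w(Z, m) = 35
t(H, o) = 1/(2*o)
A = 35
(A + 4495)*(t(34, r(V(-5), -5)) + q(-164)) = (35 + 4495)*(1/(2*(((1/2)/(-5)))) - 126) = 4530*(1/(2*(((1/2)*(-1/5)))) - 126) = 4530*(1/(2*(-1/10)) - 126) = 4530*((1/2)*(-10) - 126) = 4530*(-5 - 126) = 4530*(-131) = -593430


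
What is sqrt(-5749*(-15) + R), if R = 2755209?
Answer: 6*sqrt(78929) ≈ 1685.7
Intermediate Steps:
sqrt(-5749*(-15) + R) = sqrt(-5749*(-15) + 2755209) = sqrt(86235 + 2755209) = sqrt(2841444) = 6*sqrt(78929)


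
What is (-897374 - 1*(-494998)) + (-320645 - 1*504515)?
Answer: -1227536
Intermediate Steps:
(-897374 - 1*(-494998)) + (-320645 - 1*504515) = (-897374 + 494998) + (-320645 - 504515) = -402376 - 825160 = -1227536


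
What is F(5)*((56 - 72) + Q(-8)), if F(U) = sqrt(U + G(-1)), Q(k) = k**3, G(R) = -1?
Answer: -1056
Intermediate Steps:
F(U) = sqrt(-1 + U) (F(U) = sqrt(U - 1) = sqrt(-1 + U))
F(5)*((56 - 72) + Q(-8)) = sqrt(-1 + 5)*((56 - 72) + (-8)**3) = sqrt(4)*(-16 - 512) = 2*(-528) = -1056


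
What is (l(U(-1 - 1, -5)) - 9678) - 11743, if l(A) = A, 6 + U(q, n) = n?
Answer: -21432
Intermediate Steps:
U(q, n) = -6 + n
(l(U(-1 - 1, -5)) - 9678) - 11743 = ((-6 - 5) - 9678) - 11743 = (-11 - 9678) - 11743 = -9689 - 11743 = -21432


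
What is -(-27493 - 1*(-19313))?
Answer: 8180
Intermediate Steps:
-(-27493 - 1*(-19313)) = -(-27493 + 19313) = -1*(-8180) = 8180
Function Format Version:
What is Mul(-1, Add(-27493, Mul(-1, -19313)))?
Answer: 8180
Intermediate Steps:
Mul(-1, Add(-27493, Mul(-1, -19313))) = Mul(-1, Add(-27493, 19313)) = Mul(-1, -8180) = 8180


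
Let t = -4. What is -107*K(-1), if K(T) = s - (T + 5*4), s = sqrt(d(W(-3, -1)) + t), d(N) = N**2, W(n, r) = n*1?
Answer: 2033 - 107*sqrt(5) ≈ 1793.7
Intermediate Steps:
W(n, r) = n
s = sqrt(5) (s = sqrt((-3)**2 - 4) = sqrt(9 - 4) = sqrt(5) ≈ 2.2361)
K(T) = -20 + sqrt(5) - T (K(T) = sqrt(5) - (T + 5*4) = sqrt(5) - (T + 20) = sqrt(5) - (20 + T) = sqrt(5) + (-20 - T) = -20 + sqrt(5) - T)
-107*K(-1) = -107*(-20 + sqrt(5) - 1*(-1)) = -107*(-20 + sqrt(5) + 1) = -107*(-19 + sqrt(5)) = 2033 - 107*sqrt(5)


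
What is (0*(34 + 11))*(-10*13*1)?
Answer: 0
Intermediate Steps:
(0*(34 + 11))*(-10*13*1) = (0*45)*(-130*1) = 0*(-130) = 0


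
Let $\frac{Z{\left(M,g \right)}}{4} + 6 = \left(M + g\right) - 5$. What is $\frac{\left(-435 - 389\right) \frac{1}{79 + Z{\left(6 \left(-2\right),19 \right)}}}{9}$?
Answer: $- \frac{824}{567} \approx -1.4533$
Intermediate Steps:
$Z{\left(M,g \right)} = -44 + 4 M + 4 g$ ($Z{\left(M,g \right)} = -24 + 4 \left(\left(M + g\right) - 5\right) = -24 + 4 \left(-5 + M + g\right) = -24 + \left(-20 + 4 M + 4 g\right) = -44 + 4 M + 4 g$)
$\frac{\left(-435 - 389\right) \frac{1}{79 + Z{\left(6 \left(-2\right),19 \right)}}}{9} = \frac{\left(-435 - 389\right) \frac{1}{79 + \left(-44 + 4 \cdot 6 \left(-2\right) + 4 \cdot 19\right)}}{9} = - \frac{824}{79 + \left(-44 + 4 \left(-12\right) + 76\right)} \frac{1}{9} = - \frac{824}{79 - 16} \cdot \frac{1}{9} = - \frac{824}{63} \cdot \frac{1}{9} = \left(-824\right) \frac{1}{63} \cdot \frac{1}{9} = \left(- \frac{824}{63}\right) \frac{1}{9} = - \frac{824}{567}$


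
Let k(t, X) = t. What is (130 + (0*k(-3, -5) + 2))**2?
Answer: 17424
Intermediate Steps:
(130 + (0*k(-3, -5) + 2))**2 = (130 + (0*(-3) + 2))**2 = (130 + (0 + 2))**2 = (130 + 2)**2 = 132**2 = 17424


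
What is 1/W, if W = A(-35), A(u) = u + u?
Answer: -1/70 ≈ -0.014286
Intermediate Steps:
A(u) = 2*u
W = -70 (W = 2*(-35) = -70)
1/W = 1/(-70) = -1/70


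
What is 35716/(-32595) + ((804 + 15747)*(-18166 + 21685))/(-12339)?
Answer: -70328528677/14895915 ≈ -4721.3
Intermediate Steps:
35716/(-32595) + ((804 + 15747)*(-18166 + 21685))/(-12339) = 35716*(-1/32595) + (16551*3519)*(-1/12339) = -35716/32595 + 58242969*(-1/12339) = -35716/32595 - 2157147/457 = -70328528677/14895915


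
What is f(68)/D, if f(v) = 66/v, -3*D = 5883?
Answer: -33/66674 ≈ -0.00049495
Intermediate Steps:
D = -1961 (D = -⅓*5883 = -1961)
f(68)/D = (66/68)/(-1961) = (66*(1/68))*(-1/1961) = (33/34)*(-1/1961) = -33/66674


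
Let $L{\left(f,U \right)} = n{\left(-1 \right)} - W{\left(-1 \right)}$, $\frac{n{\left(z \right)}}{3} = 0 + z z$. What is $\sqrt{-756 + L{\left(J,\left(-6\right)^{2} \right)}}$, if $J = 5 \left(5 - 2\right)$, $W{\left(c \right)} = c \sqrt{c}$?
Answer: $\sqrt{-753 + i} \approx 0.0182 + 27.441 i$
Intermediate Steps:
$n{\left(z \right)} = 3 z^{2}$ ($n{\left(z \right)} = 3 \left(0 + z z\right) = 3 \left(0 + z^{2}\right) = 3 z^{2}$)
$W{\left(c \right)} = c^{\frac{3}{2}}$
$J = 15$ ($J = 5 \cdot 3 = 15$)
$L{\left(f,U \right)} = 3 + i$ ($L{\left(f,U \right)} = 3 \left(-1\right)^{2} - \left(-1\right)^{\frac{3}{2}} = 3 \cdot 1 - - i = 3 + i$)
$\sqrt{-756 + L{\left(J,\left(-6\right)^{2} \right)}} = \sqrt{-756 + \left(3 + i\right)} = \sqrt{-753 + i}$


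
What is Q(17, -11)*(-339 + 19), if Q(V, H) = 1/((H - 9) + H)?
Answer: 320/31 ≈ 10.323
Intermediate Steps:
Q(V, H) = 1/(-9 + 2*H) (Q(V, H) = 1/((-9 + H) + H) = 1/(-9 + 2*H))
Q(17, -11)*(-339 + 19) = (-339 + 19)/(-9 + 2*(-11)) = -320/(-9 - 22) = -320/(-31) = -1/31*(-320) = 320/31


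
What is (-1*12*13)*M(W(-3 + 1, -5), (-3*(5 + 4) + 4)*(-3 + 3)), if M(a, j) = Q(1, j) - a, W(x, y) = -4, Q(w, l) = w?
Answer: -780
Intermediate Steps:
M(a, j) = 1 - a
(-1*12*13)*M(W(-3 + 1, -5), (-3*(5 + 4) + 4)*(-3 + 3)) = (-1*12*13)*(1 - 1*(-4)) = (-12*13)*(1 + 4) = -156*5 = -780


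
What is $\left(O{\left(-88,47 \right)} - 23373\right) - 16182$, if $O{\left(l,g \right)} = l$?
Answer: $-39643$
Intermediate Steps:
$\left(O{\left(-88,47 \right)} - 23373\right) - 16182 = \left(-88 - 23373\right) - 16182 = -23461 - 16182 = -39643$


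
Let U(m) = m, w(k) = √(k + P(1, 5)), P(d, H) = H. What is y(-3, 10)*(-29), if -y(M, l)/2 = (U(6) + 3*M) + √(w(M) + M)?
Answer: -174 + 58*I*√(3 - √2) ≈ -174.0 + 73.038*I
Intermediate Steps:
w(k) = √(5 + k) (w(k) = √(k + 5) = √(5 + k))
y(M, l) = -12 - 6*M - 2*√(M + √(5 + M)) (y(M, l) = -2*((6 + 3*M) + √(√(5 + M) + M)) = -2*((6 + 3*M) + √(M + √(5 + M))) = -2*(6 + √(M + √(5 + M)) + 3*M) = -12 - 6*M - 2*√(M + √(5 + M)))
y(-3, 10)*(-29) = (-12 - 6*(-3) - 2*√(-3 + √(5 - 3)))*(-29) = (-12 + 18 - 2*√(-3 + √2))*(-29) = (6 - 2*√(-3 + √2))*(-29) = -174 + 58*√(-3 + √2)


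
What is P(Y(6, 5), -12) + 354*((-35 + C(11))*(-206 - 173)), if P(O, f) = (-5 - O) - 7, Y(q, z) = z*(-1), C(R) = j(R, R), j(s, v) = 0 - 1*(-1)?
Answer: 4561637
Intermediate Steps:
j(s, v) = 1 (j(s, v) = 0 + 1 = 1)
C(R) = 1
Y(q, z) = -z
P(O, f) = -12 - O
P(Y(6, 5), -12) + 354*((-35 + C(11))*(-206 - 173)) = (-12 - (-1)*5) + 354*((-35 + 1)*(-206 - 173)) = (-12 - 1*(-5)) + 354*(-34*(-379)) = (-12 + 5) + 354*12886 = -7 + 4561644 = 4561637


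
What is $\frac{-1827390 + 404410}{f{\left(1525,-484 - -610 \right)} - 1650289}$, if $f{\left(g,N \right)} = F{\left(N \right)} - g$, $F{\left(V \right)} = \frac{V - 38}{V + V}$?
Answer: $\frac{4482387}{5203213} \approx 0.86147$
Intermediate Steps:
$F{\left(V \right)} = \frac{-38 + V}{2 V}$
$f{\left(g,N \right)} = - g + \frac{-38 + N}{2 N}$ ($f{\left(g,N \right)} = \frac{-38 + N}{2 N} - g = - g + \frac{-38 + N}{2 N}$)
$\frac{-1827390 + 404410}{f{\left(1525,-484 - -610 \right)} - 1650289} = \frac{-1827390 + 404410}{\left(\frac{1}{2} - 1525 - \frac{19}{-484 - -610}\right) - 1650289} = - \frac{1422980}{\left(\frac{1}{2} - 1525 - \frac{19}{-484 + 610}\right) - 1650289} = - \frac{1422980}{\left(\frac{1}{2} - 1525 - \frac{19}{126}\right) - 1650289} = - \frac{1422980}{- \frac{96053}{63} - 1650289} = - \frac{1422980}{- \frac{104064260}{63}} = \left(-1422980\right) \left(- \frac{63}{104064260}\right) = \frac{4482387}{5203213}$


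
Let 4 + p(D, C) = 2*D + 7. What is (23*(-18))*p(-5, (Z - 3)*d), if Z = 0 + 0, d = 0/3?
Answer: 2898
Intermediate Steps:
d = 0 (d = 0*(⅓) = 0)
Z = 0
p(D, C) = 3 + 2*D (p(D, C) = -4 + (2*D + 7) = -4 + (7 + 2*D) = 3 + 2*D)
(23*(-18))*p(-5, (Z - 3)*d) = (23*(-18))*(3 + 2*(-5)) = -414*(3 - 10) = -414*(-7) = 2898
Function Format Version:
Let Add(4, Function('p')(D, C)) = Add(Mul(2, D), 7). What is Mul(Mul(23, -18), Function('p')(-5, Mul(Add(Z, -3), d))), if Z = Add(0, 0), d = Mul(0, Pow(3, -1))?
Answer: 2898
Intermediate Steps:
d = 0 (d = Mul(0, Rational(1, 3)) = 0)
Z = 0
Function('p')(D, C) = Add(3, Mul(2, D)) (Function('p')(D, C) = Add(-4, Add(Mul(2, D), 7)) = Add(-4, Add(7, Mul(2, D))) = Add(3, Mul(2, D)))
Mul(Mul(23, -18), Function('p')(-5, Mul(Add(Z, -3), d))) = Mul(Mul(23, -18), Add(3, Mul(2, -5))) = Mul(-414, Add(3, -10)) = Mul(-414, -7) = 2898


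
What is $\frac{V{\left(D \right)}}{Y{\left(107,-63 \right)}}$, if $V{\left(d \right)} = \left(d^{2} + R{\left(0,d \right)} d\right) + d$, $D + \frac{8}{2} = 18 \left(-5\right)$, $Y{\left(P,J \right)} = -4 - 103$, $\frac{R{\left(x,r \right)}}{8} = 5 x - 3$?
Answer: $- \frac{10998}{107} \approx -102.79$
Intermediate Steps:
$R{\left(x,r \right)} = -24 + 40 x$ ($R{\left(x,r \right)} = 8 \left(5 x - 3\right) = 8 \left(-3 + 5 x\right) = -24 + 40 x$)
$Y{\left(P,J \right)} = -107$ ($Y{\left(P,J \right)} = -4 - 103 = -107$)
$D = -94$ ($D = -4 + 18 \left(-5\right) = -4 - 90 = -94$)
$V{\left(d \right)} = d^{2} - 23 d$ ($V{\left(d \right)} = \left(d^{2} + \left(-24 + 40 \cdot 0\right) d\right) + d = \left(d^{2} + \left(-24 + 0\right) d\right) + d = \left(d^{2} - 24 d\right) + d = d^{2} - 23 d$)
$\frac{V{\left(D \right)}}{Y{\left(107,-63 \right)}} = \frac{\left(-94\right) \left(-23 - 94\right)}{-107} = \left(-94\right) \left(-117\right) \left(- \frac{1}{107}\right) = 10998 \left(- \frac{1}{107}\right) = - \frac{10998}{107}$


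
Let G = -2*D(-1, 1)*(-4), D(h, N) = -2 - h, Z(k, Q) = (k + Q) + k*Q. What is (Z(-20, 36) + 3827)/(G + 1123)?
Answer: 3123/1115 ≈ 2.8009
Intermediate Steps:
Z(k, Q) = Q + k + Q*k (Z(k, Q) = (Q + k) + Q*k = Q + k + Q*k)
G = -8 (G = -2*(-2 - 1*(-1))*(-4) = -2*(-2 + 1)*(-4) = -2*(-1)*(-4) = 2*(-4) = -8)
(Z(-20, 36) + 3827)/(G + 1123) = ((36 - 20 + 36*(-20)) + 3827)/(-8 + 1123) = ((36 - 20 - 720) + 3827)/1115 = (-704 + 3827)*(1/1115) = 3123*(1/1115) = 3123/1115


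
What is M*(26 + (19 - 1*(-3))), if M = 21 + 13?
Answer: 1632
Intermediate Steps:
M = 34
M*(26 + (19 - 1*(-3))) = 34*(26 + (19 - 1*(-3))) = 34*(26 + (19 + 3)) = 34*(26 + 22) = 34*48 = 1632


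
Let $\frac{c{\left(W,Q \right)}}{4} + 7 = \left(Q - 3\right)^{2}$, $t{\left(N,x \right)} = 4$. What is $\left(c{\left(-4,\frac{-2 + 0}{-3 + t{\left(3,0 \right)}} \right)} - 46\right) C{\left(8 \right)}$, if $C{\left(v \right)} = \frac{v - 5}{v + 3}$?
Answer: $\frac{78}{11} \approx 7.0909$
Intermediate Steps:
$c{\left(W,Q \right)} = -28 + 4 \left(-3 + Q\right)^{2}$ ($c{\left(W,Q \right)} = -28 + 4 \left(Q - 3\right)^{2} = -28 + 4 \left(-3 + Q\right)^{2}$)
$C{\left(v \right)} = \frac{-5 + v}{3 + v}$
$\left(c{\left(-4,\frac{-2 + 0}{-3 + t{\left(3,0 \right)}} \right)} - 46\right) C{\left(8 \right)} = \left(\left(-28 + 4 \left(-3 + \frac{-2 + 0}{-3 + 4}\right)^{2}\right) - 46\right) \frac{-5 + 8}{3 + 8} = \left(\left(-28 + 4 \left(-3 - \frac{2}{1}\right)^{2}\right) - 46\right) \frac{1}{11} \cdot 3 = \left(\left(-28 + 4 \left(-3 - 2\right)^{2}\right) - 46\right) \frac{1}{11} \cdot 3 = \left(\left(-28 + 4 \left(-3 - 2\right)^{2}\right) - 46\right) \frac{3}{11} = \left(\left(-28 + 4 \left(-5\right)^{2}\right) - 46\right) \frac{3}{11} = \left(\left(-28 + 4 \cdot 25\right) - 46\right) \frac{3}{11} = \left(\left(-28 + 100\right) - 46\right) \frac{3}{11} = \left(72 - 46\right) \frac{3}{11} = 26 \cdot \frac{3}{11} = \frac{78}{11}$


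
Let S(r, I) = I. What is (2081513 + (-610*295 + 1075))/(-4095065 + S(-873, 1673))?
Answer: -951319/2046696 ≈ -0.46481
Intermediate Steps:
(2081513 + (-610*295 + 1075))/(-4095065 + S(-873, 1673)) = (2081513 + (-610*295 + 1075))/(-4095065 + 1673) = (2081513 + (-179950 + 1075))/(-4093392) = (2081513 - 178875)*(-1/4093392) = 1902638*(-1/4093392) = -951319/2046696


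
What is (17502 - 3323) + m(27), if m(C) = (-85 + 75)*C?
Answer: 13909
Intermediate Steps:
m(C) = -10*C
(17502 - 3323) + m(27) = (17502 - 3323) - 10*27 = 14179 - 270 = 13909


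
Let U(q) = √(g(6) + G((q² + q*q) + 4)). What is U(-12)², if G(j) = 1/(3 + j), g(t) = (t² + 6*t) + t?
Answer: 23011/295 ≈ 78.003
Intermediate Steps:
g(t) = t² + 7*t
U(q) = √(78 + 1/(7 + 2*q²)) (U(q) = √(6*(7 + 6) + 1/(3 + ((q² + q*q) + 4))) = √(6*13 + 1/(3 + ((q² + q²) + 4))) = √(78 + 1/(3 + (2*q² + 4))) = √(78 + 1/(3 + (4 + 2*q²))) = √(78 + 1/(7 + 2*q²)))
U(-12)² = (√((547 + 156*(-12)²)/(7 + 2*(-12)²)))² = (√((547 + 156*144)/(7 + 2*144)))² = (√((547 + 22464)/(7 + 288)))² = (√(23011/295))² = (√6788245/295)² = 23011/295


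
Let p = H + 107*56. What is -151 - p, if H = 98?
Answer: -6241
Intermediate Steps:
p = 6090 (p = 98 + 107*56 = 98 + 5992 = 6090)
-151 - p = -151 - 1*6090 = -151 - 6090 = -6241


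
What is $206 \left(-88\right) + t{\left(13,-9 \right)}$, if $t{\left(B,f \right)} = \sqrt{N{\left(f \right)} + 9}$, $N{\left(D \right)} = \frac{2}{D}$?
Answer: $-18128 + \frac{\sqrt{79}}{3} \approx -18125.0$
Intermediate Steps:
$t{\left(B,f \right)} = \sqrt{9 + \frac{2}{f}}$ ($t{\left(B,f \right)} = \sqrt{\frac{2}{f} + 9} = \sqrt{9 + \frac{2}{f}}$)
$206 \left(-88\right) + t{\left(13,-9 \right)} = 206 \left(-88\right) + \sqrt{9 + \frac{2}{-9}} = -18128 + \sqrt{9 + 2 \left(- \frac{1}{9}\right)} = -18128 + \sqrt{9 - \frac{2}{9}} = -18128 + \sqrt{\frac{79}{9}} = -18128 + \frac{\sqrt{79}}{3}$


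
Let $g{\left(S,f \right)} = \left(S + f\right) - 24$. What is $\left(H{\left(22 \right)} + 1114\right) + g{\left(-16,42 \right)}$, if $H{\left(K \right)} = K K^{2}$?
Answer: $11764$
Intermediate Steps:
$g{\left(S,f \right)} = -24 + S + f$
$H{\left(K \right)} = K^{3}$
$\left(H{\left(22 \right)} + 1114\right) + g{\left(-16,42 \right)} = \left(22^{3} + 1114\right) - -2 = \left(10648 + 1114\right) + 2 = 11762 + 2 = 11764$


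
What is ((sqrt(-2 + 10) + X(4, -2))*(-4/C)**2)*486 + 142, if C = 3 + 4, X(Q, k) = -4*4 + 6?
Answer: -70802/49 + 15552*sqrt(2)/49 ≈ -996.08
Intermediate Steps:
X(Q, k) = -10 (X(Q, k) = -16 + 6 = -10)
C = 7
((sqrt(-2 + 10) + X(4, -2))*(-4/C)**2)*486 + 142 = ((sqrt(-2 + 10) - 10)*(-4/7)**2)*486 + 142 = ((sqrt(8) - 10)*(-4*1/7)**2)*486 + 142 = ((2*sqrt(2) - 10)*(-4/7)**2)*486 + 142 = ((-10 + 2*sqrt(2))*(16/49))*486 + 142 = (-160/49 + 32*sqrt(2)/49)*486 + 142 = (-77760/49 + 15552*sqrt(2)/49) + 142 = -70802/49 + 15552*sqrt(2)/49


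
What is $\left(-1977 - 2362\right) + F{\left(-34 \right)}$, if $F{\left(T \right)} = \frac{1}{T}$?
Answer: $- \frac{147527}{34} \approx -4339.0$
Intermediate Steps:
$\left(-1977 - 2362\right) + F{\left(-34 \right)} = \left(-1977 - 2362\right) + \frac{1}{-34} = -4339 - \frac{1}{34} = - \frac{147527}{34}$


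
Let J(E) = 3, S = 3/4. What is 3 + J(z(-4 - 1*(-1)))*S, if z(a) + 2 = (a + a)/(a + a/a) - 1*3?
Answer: 21/4 ≈ 5.2500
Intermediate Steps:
z(a) = -5 + 2*a/(1 + a) (z(a) = -2 + ((a + a)/(a + a/a) - 1*3) = -2 + ((2*a)/(a + 1) - 3) = -2 + ((2*a)/(1 + a) - 3) = -2 + (2*a/(1 + a) - 3) = -2 + (-3 + 2*a/(1 + a)) = -5 + 2*a/(1 + a))
S = ¾ (S = 3*(¼) = ¾ ≈ 0.75000)
3 + J(z(-4 - 1*(-1)))*S = 3 + 3*(¾) = 3 + 9/4 = 21/4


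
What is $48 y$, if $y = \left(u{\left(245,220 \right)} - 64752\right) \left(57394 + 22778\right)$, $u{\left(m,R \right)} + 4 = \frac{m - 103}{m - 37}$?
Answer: $- \frac{3239535498696}{13} \approx -2.492 \cdot 10^{11}$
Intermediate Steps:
$u{\left(m,R \right)} = -4 + \frac{-103 + m}{-37 + m}$ ($u{\left(m,R \right)} = -4 + \frac{m - 103}{m - 37} = -4 + \frac{-103 + m}{-37 + m}$)
$y = - \frac{134980645779}{26}$ ($y = \left(\frac{3 \left(15 - 245\right)}{-37 + 245} - 64752\right) \left(57394 + 22778\right) = \left(\frac{3 \left(15 - 245\right)}{208} - 64752\right) 80172 = \left(3 \cdot \frac{1}{208} \left(-230\right) - 64752\right) 80172 = \left(- \frac{345}{104} - 64752\right) 80172 = \left(- \frac{6734553}{104}\right) 80172 = - \frac{134980645779}{26} \approx -5.1916 \cdot 10^{9}$)
$48 y = 48 \left(- \frac{134980645779}{26}\right) = - \frac{3239535498696}{13}$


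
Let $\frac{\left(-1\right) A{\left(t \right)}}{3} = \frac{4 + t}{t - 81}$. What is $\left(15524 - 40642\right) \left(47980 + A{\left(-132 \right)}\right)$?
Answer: $- \frac{85563261336}{71} \approx -1.2051 \cdot 10^{9}$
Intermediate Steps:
$A{\left(t \right)} = - \frac{3 \left(4 + t\right)}{-81 + t}$ ($A{\left(t \right)} = - 3 \frac{4 + t}{t - 81} = - 3 \frac{4 + t}{-81 + t} = - \frac{3 \left(4 + t\right)}{-81 + t}$)
$\left(15524 - 40642\right) \left(47980 + A{\left(-132 \right)}\right) = \left(15524 - 40642\right) \left(47980 + \frac{3 \left(-4 - -132\right)}{-81 - 132}\right) = - 25118 \left(47980 + \frac{3 \left(-4 + 132\right)}{-213}\right) = - 25118 \left(47980 + 3 \left(- \frac{1}{213}\right) 128\right) = - 25118 \left(47980 - \frac{128}{71}\right) = \left(-25118\right) \frac{3406452}{71} = - \frac{85563261336}{71}$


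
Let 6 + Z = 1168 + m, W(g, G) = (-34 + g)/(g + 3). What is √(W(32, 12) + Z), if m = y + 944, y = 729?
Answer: √3472805/35 ≈ 53.244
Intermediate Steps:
W(g, G) = (-34 + g)/(3 + g)
m = 1673 (m = 729 + 944 = 1673)
Z = 2835 (Z = -6 + (1168 + 1673) = -6 + 2841 = 2835)
√(W(32, 12) + Z) = √((-34 + 32)/(3 + 32) + 2835) = √(-2/35 + 2835) = √(99223/35) = √3472805/35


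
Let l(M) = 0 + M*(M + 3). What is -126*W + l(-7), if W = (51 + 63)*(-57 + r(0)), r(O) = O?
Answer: 818776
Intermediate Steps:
W = -6498 (W = (51 + 63)*(-57 + 0) = 114*(-57) = -6498)
l(M) = M*(3 + M) (l(M) = 0 + M*(3 + M) = M*(3 + M))
-126*W + l(-7) = -126*(-6498) - 7*(3 - 7) = 818748 - 7*(-4) = 818748 + 28 = 818776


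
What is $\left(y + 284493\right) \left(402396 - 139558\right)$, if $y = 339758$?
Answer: $164076884338$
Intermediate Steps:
$\left(y + 284493\right) \left(402396 - 139558\right) = \left(339758 + 284493\right) \left(402396 - 139558\right) = 624251 \cdot 262838 = 164076884338$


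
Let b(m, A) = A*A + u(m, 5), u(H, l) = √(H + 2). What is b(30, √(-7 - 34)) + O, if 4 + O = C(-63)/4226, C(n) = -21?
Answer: -190191/4226 + 4*√2 ≈ -39.348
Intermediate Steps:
u(H, l) = √(2 + H)
b(m, A) = A² + √(2 + m) (b(m, A) = A*A + √(2 + m) = A² + √(2 + m))
O = -16925/4226 (O = -4 - 21/4226 = -16925/4226 ≈ -4.0050)
b(30, √(-7 - 34)) + O = ((√(-7 - 34))² + √(2 + 30)) - 16925/4226 = ((√(-41))² + √32) - 16925/4226 = ((I*√41)² + 4*√2) - 16925/4226 = (-41 + 4*√2) - 16925/4226 = -190191/4226 + 4*√2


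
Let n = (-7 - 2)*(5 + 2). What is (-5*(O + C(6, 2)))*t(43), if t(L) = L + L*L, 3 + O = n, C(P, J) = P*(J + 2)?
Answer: 397320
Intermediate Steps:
C(P, J) = P*(2 + J)
n = -63 (n = -9*7 = -63)
O = -66 (O = -3 - 63 = -66)
t(L) = L + L²
(-5*(O + C(6, 2)))*t(43) = (-5*(-66 + 6*(2 + 2)))*(43*(1 + 43)) = (-5*(-66 + 6*4))*(43*44) = -5*(-66 + 24)*1892 = -5*(-42)*1892 = 210*1892 = 397320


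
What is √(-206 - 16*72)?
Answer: I*√1358 ≈ 36.851*I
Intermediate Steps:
√(-206 - 16*72) = √(-206 - 1152) = √(-1358) = I*√1358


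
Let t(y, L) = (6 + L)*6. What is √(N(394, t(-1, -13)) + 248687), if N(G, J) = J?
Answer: 223*√5 ≈ 498.64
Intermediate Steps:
t(y, L) = 36 + 6*L
√(N(394, t(-1, -13)) + 248687) = √((36 + 6*(-13)) + 248687) = √((36 - 78) + 248687) = √(-42 + 248687) = √248645 = 223*√5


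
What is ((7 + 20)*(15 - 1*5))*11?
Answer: 2970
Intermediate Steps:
((7 + 20)*(15 - 1*5))*11 = (27*(15 - 5))*11 = (27*10)*11 = 270*11 = 2970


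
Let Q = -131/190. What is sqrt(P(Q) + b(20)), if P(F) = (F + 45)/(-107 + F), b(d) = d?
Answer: sqrt(8200789261)/20461 ≈ 4.4259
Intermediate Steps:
Q = -131/190 (Q = -131*1/190 = -131/190 ≈ -0.68947)
P(F) = (45 + F)/(-107 + F)
sqrt(P(Q) + b(20)) = sqrt((45 - 131/190)/(-107 - 131/190) + 20) = sqrt((8419/190)/(-20461/190) + 20) = sqrt(-190/20461*8419/190 + 20) = sqrt(-8419/20461 + 20) = sqrt(400801/20461) = sqrt(8200789261)/20461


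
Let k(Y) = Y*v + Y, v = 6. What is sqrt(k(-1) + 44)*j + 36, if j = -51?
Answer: 36 - 51*sqrt(37) ≈ -274.22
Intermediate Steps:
k(Y) = 7*Y (k(Y) = Y*6 + Y = 6*Y + Y = 7*Y)
sqrt(k(-1) + 44)*j + 36 = sqrt(7*(-1) + 44)*(-51) + 36 = sqrt(-7 + 44)*(-51) + 36 = sqrt(37)*(-51) + 36 = -51*sqrt(37) + 36 = 36 - 51*sqrt(37)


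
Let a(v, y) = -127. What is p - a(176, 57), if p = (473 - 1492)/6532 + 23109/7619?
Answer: 6463632343/49767308 ≈ 129.88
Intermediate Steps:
p = 143184227/49767308 (p = -1019*1/6532 + 23109*(1/7619) = -1019/6532 + 23109/7619 = 143184227/49767308 ≈ 2.8771)
p - a(176, 57) = 143184227/49767308 - 1*(-127) = 143184227/49767308 + 127 = 6463632343/49767308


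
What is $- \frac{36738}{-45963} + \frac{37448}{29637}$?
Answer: $\frac{312225170}{151356159} \approx 2.0629$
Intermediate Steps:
$- \frac{36738}{-45963} + \frac{37448}{29637} = \left(-36738\right) \left(- \frac{1}{45963}\right) + 37448 \cdot \frac{1}{29637} = \frac{4082}{5107} + \frac{37448}{29637} = \frac{312225170}{151356159}$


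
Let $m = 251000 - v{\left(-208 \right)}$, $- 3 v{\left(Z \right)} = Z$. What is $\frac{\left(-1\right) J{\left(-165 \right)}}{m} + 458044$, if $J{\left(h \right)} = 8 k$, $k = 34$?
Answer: $\frac{43101482254}{94099} \approx 4.5804 \cdot 10^{5}$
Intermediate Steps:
$v{\left(Z \right)} = - \frac{Z}{3}$
$J{\left(h \right)} = 272$ ($J{\left(h \right)} = 8 \cdot 34 = 272$)
$m = \frac{752792}{3}$ ($m = 251000 - \left(- \frac{1}{3}\right) \left(-208\right) = 251000 - \frac{208}{3} = \frac{752792}{3} \approx 2.5093 \cdot 10^{5}$)
$\frac{\left(-1\right) J{\left(-165 \right)}}{m} + 458044 = \frac{\left(-1\right) 272}{\frac{752792}{3}} + 458044 = \left(-272\right) \frac{3}{752792} + 458044 = - \frac{102}{94099} + 458044 = \frac{43101482254}{94099}$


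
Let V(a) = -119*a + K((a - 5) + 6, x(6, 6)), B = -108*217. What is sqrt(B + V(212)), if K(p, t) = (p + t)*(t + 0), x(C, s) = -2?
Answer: 9*I*sqrt(606) ≈ 221.55*I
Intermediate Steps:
K(p, t) = t*(p + t) (K(p, t) = (p + t)*t = t*(p + t))
B = -23436
V(a) = 2 - 121*a (V(a) = -119*a - 2*(((a - 5) + 6) - 2) = -119*a - 2*(((-5 + a) + 6) - 2) = -119*a - 2*((1 + a) - 2) = -119*a - 2*(-1 + a) = -119*a + (2 - 2*a) = 2 - 121*a)
sqrt(B + V(212)) = sqrt(-23436 + (2 - 121*212)) = sqrt(-23436 + (2 - 25652)) = sqrt(-23436 - 25650) = sqrt(-49086) = 9*I*sqrt(606)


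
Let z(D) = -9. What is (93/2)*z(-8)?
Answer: -837/2 ≈ -418.50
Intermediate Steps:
(93/2)*z(-8) = (93/2)*(-9) = -837/2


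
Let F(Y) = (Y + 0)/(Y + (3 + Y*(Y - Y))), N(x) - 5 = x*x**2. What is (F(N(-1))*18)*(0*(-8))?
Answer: 0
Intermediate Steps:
N(x) = 5 + x**3 (N(x) = 5 + x*x**2 = 5 + x**3)
F(Y) = Y/(3 + Y) (F(Y) = Y/(Y + (3 + Y*0)) = Y/(Y + (3 + 0)) = Y/(Y + 3) = Y/(3 + Y))
(F(N(-1))*18)*(0*(-8)) = (((5 + (-1)**3)/(3 + (5 + (-1)**3)))*18)*(0*(-8)) = (((5 - 1)/(3 + (5 - 1)))*18)*0 = ((4/(3 + 4))*18)*0 = ((4/7)*18)*0 = (72/7)*0 = 0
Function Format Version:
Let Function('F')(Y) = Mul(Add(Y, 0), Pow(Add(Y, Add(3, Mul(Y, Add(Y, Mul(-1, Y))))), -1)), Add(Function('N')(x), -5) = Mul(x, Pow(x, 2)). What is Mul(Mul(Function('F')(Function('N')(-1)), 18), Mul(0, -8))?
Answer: 0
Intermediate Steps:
Function('N')(x) = Add(5, Pow(x, 3)) (Function('N')(x) = Add(5, Mul(x, Pow(x, 2))) = Add(5, Pow(x, 3)))
Function('F')(Y) = Mul(Y, Pow(Add(3, Y), -1)) (Function('F')(Y) = Mul(Y, Pow(Add(Y, Add(3, Mul(Y, 0))), -1)) = Mul(Y, Pow(Add(Y, Add(3, 0)), -1)) = Mul(Y, Pow(Add(Y, 3), -1)) = Mul(Y, Pow(Add(3, Y), -1)))
Mul(Mul(Function('F')(Function('N')(-1)), 18), Mul(0, -8)) = Mul(Mul(Mul(Add(5, Pow(-1, 3)), Pow(Add(3, Add(5, Pow(-1, 3))), -1)), 18), Mul(0, -8)) = Mul(Mul(Mul(Add(5, -1), Pow(Add(3, Add(5, -1)), -1)), 18), 0) = Mul(Mul(Mul(4, Pow(Add(3, 4), -1)), 18), 0) = Mul(Mul(Mul(4, Pow(7, -1)), 18), 0) = Mul(Mul(Mul(4, Rational(1, 7)), 18), 0) = Mul(Mul(Rational(4, 7), 18), 0) = Mul(Rational(72, 7), 0) = 0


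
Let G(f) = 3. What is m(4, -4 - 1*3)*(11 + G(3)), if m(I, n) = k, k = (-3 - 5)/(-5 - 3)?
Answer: 14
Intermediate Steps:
k = 1 (k = -8/(-8) = -8*(-⅛) = 1)
m(I, n) = 1
m(4, -4 - 1*3)*(11 + G(3)) = 1*(11 + 3) = 1*14 = 14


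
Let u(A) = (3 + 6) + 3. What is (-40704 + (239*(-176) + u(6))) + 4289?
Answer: -78467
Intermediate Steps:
u(A) = 12 (u(A) = 9 + 3 = 12)
(-40704 + (239*(-176) + u(6))) + 4289 = (-40704 + (239*(-176) + 12)) + 4289 = (-40704 + (-42064 + 12)) + 4289 = (-40704 - 42052) + 4289 = -82756 + 4289 = -78467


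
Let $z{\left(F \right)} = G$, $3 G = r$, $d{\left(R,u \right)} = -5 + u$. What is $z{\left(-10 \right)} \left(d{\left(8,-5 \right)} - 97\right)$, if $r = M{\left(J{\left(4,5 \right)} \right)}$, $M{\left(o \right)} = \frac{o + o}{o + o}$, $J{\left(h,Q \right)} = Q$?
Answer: $- \frac{107}{3} \approx -35.667$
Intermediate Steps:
$M{\left(o \right)} = 1$ ($M{\left(o \right)} = \frac{2 o}{2 o} = 2 o \frac{1}{2 o} = 1$)
$r = 1$
$G = \frac{1}{3}$ ($G = \frac{1}{3} \cdot 1 = \frac{1}{3} \approx 0.33333$)
$z{\left(F \right)} = \frac{1}{3}$
$z{\left(-10 \right)} \left(d{\left(8,-5 \right)} - 97\right) = \frac{\left(-5 - 5\right) - 97}{3} = \frac{-10 - 97}{3} = \frac{1}{3} \left(-107\right) = - \frac{107}{3}$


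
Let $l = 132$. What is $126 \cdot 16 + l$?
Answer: $2148$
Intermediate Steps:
$126 \cdot 16 + l = 126 \cdot 16 + 132 = 2016 + 132 = 2148$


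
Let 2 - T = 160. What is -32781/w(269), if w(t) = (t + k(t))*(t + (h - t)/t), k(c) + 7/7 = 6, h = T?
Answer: -2939363/6569972 ≈ -0.44739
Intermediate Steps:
T = -158 (T = 2 - 1*160 = 2 - 160 = -158)
h = -158
k(c) = 5 (k(c) = -1 + 6 = 5)
w(t) = (5 + t)*(t + (-158 - t)/t) (w(t) = (t + 5)*(t + (-158 - t)/t) = (5 + t)*(t + (-158 - t)/t))
-32781/w(269) = -32781/(-163 + 269² - 790/269 + 4*269) = -32781/(-163 + 72361 - 790*1/269 + 1076) = -32781/(-163 + 72361 - 790/269 + 1076) = -32781/19709916/269 = -32781*269/19709916 = -2939363/6569972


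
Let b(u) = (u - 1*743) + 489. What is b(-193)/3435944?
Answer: -447/3435944 ≈ -0.00013010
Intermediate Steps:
b(u) = -254 + u (b(u) = (u - 743) + 489 = (-743 + u) + 489 = -254 + u)
b(-193)/3435944 = (-254 - 193)/3435944 = -447*1/3435944 = -447/3435944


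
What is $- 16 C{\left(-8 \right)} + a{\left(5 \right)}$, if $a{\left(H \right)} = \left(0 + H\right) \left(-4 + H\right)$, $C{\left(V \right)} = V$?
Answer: $133$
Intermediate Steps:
$a{\left(H \right)} = H \left(-4 + H\right)$
$- 16 C{\left(-8 \right)} + a{\left(5 \right)} = \left(-16\right) \left(-8\right) + 5 \left(-4 + 5\right) = 128 + 5 \cdot 1 = 128 + 5 = 133$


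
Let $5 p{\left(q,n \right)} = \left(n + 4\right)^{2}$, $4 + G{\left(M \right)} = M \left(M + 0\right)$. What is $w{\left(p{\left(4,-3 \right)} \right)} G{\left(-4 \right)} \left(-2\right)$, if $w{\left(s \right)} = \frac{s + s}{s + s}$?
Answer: $-24$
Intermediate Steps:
$G{\left(M \right)} = -4 + M^{2}$ ($G{\left(M \right)} = -4 + M \left(M + 0\right) = -4 + M M = -4 + M^{2}$)
$p{\left(q,n \right)} = \frac{\left(4 + n\right)^{2}}{5}$ ($p{\left(q,n \right)} = \frac{\left(n + 4\right)^{2}}{5} = \frac{\left(4 + n\right)^{2}}{5}$)
$w{\left(s \right)} = 1$ ($w{\left(s \right)} = \frac{2 s}{2 s} = 2 s \frac{1}{2 s} = 1$)
$w{\left(p{\left(4,-3 \right)} \right)} G{\left(-4 \right)} \left(-2\right) = 1 \left(-4 + \left(-4\right)^{2}\right) \left(-2\right) = 1 \left(-4 + 16\right) \left(-2\right) = 1 \cdot 12 \left(-2\right) = 12 \left(-2\right) = -24$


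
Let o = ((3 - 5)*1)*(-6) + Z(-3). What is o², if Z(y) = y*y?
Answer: 441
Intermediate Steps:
Z(y) = y²
o = 21 (o = ((3 - 5)*1)*(-6) + (-3)² = -2*1*(-6) + 9 = -2*(-6) + 9 = 12 + 9 = 21)
o² = 21² = 441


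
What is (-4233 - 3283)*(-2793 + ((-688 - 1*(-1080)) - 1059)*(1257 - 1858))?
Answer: -2991924184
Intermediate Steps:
(-4233 - 3283)*(-2793 + ((-688 - 1*(-1080)) - 1059)*(1257 - 1858)) = -7516*(-2793 + ((-688 + 1080) - 1059)*(-601)) = -7516*(-2793 + (392 - 1059)*(-601)) = -7516*(-2793 - 667*(-601)) = -7516*(-2793 + 400867) = -7516*398074 = -2991924184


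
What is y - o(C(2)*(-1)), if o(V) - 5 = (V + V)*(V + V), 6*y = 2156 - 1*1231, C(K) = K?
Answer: 799/6 ≈ 133.17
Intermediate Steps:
y = 925/6 (y = (2156 - 1*1231)/6 = (2156 - 1231)/6 = (⅙)*925 = 925/6 ≈ 154.17)
o(V) = 5 + 4*V² (o(V) = 5 + (V + V)*(V + V) = 5 + (2*V)*(2*V) = 5 + 4*V²)
y - o(C(2)*(-1)) = 925/6 - (5 + 4*(2*(-1))²) = 925/6 - (5 + 4*(-2)²) = 925/6 - (5 + 4*4) = 925/6 - (5 + 16) = 925/6 - 1*21 = 925/6 - 21 = 799/6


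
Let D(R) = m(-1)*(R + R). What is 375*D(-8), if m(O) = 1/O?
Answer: 6000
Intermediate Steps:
D(R) = -2*R (D(R) = (R + R)/(-1) = -2*R)
375*D(-8) = 375*(-2*(-8)) = 375*16 = 6000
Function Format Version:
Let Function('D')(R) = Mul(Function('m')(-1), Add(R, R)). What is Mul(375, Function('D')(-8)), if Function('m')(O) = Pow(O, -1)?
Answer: 6000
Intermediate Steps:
Function('D')(R) = Mul(-2, R) (Function('D')(R) = Mul(Pow(-1, -1), Add(R, R)) = Mul(-1, Mul(2, R)) = Mul(-2, R))
Mul(375, Function('D')(-8)) = Mul(375, Mul(-2, -8)) = Mul(375, 16) = 6000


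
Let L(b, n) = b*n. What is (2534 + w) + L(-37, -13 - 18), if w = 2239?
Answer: 5920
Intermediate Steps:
(2534 + w) + L(-37, -13 - 18) = (2534 + 2239) - 37*(-13 - 18) = 4773 - 37*(-31) = 4773 + 1147 = 5920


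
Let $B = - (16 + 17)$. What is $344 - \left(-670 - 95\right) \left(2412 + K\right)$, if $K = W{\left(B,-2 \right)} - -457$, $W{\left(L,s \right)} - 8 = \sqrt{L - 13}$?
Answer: $2201249 + 765 i \sqrt{46} \approx 2.2012 \cdot 10^{6} + 5188.5 i$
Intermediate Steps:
$B = -33$ ($B = \left(-1\right) 33 = -33$)
$W{\left(L,s \right)} = 8 + \sqrt{-13 + L}$ ($W{\left(L,s \right)} = 8 + \sqrt{L - 13} = 8 + \sqrt{-13 + L}$)
$K = 465 + i \sqrt{46}$ ($K = \left(8 + \sqrt{-13 - 33}\right) - -457 = \left(8 + \sqrt{-46}\right) + 457 = \left(8 + i \sqrt{46}\right) + 457 = 465 + i \sqrt{46} \approx 465.0 + 6.7823 i$)
$344 - \left(-670 - 95\right) \left(2412 + K\right) = 344 - \left(-670 - 95\right) \left(2412 + \left(465 + i \sqrt{46}\right)\right) = 344 - - 765 \left(2877 + i \sqrt{46}\right) = 344 - \left(-2200905 - 765 i \sqrt{46}\right) = 344 + \left(2200905 + 765 i \sqrt{46}\right) = 2201249 + 765 i \sqrt{46}$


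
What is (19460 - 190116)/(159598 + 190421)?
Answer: -170656/350019 ≈ -0.48756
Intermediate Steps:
(19460 - 190116)/(159598 + 190421) = -170656/350019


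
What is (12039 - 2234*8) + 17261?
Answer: 11428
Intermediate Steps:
(12039 - 2234*8) + 17261 = (12039 - 17872) + 17261 = -5833 + 17261 = 11428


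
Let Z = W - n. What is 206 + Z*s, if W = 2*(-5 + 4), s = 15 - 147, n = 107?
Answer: 14594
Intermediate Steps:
s = -132
W = -2 (W = 2*(-1) = -2)
Z = -109 (Z = -2 - 1*107 = -2 - 107 = -109)
206 + Z*s = 206 - 109*(-132) = 206 + 14388 = 14594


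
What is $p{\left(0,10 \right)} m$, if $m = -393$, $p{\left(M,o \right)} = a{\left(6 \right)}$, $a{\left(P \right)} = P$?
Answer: $-2358$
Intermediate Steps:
$p{\left(M,o \right)} = 6$
$p{\left(0,10 \right)} m = 6 \left(-393\right) = -2358$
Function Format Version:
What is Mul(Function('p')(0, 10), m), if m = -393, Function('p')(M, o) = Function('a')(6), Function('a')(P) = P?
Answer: -2358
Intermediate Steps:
Function('p')(M, o) = 6
Mul(Function('p')(0, 10), m) = Mul(6, -393) = -2358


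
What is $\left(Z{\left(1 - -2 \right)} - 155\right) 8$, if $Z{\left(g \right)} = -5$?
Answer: $-1280$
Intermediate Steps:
$\left(Z{\left(1 - -2 \right)} - 155\right) 8 = \left(-5 - 155\right) 8 = \left(-160\right) 8 = -1280$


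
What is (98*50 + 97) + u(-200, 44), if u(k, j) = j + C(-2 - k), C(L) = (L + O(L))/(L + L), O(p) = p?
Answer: 5042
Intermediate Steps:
C(L) = 1 (C(L) = (L + L)/(L + L) = (2*L)/((2*L)) = (2*L)*(1/(2*L)) = 1)
u(k, j) = 1 + j (u(k, j) = j + 1 = 1 + j)
(98*50 + 97) + u(-200, 44) = (98*50 + 97) + (1 + 44) = (4900 + 97) + 45 = 4997 + 45 = 5042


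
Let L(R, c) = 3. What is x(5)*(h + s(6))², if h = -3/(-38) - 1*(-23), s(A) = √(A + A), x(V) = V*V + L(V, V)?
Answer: 5505199/361 + 49112*√3/19 ≈ 19727.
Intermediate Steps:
x(V) = 3 + V² (x(V) = V*V + 3 = V² + 3 = 3 + V²)
s(A) = √2*√A (s(A) = √(2*A) = √2*√A)
h = 877/38 (h = -3*(-1/38) + 23 = 3/38 + 23 = 877/38 ≈ 23.079)
x(5)*(h + s(6))² = (3 + 5²)*(877/38 + √2*√6)² = (3 + 25)*(877/38 + 2*√3)² = 28*(877/38 + 2*√3)²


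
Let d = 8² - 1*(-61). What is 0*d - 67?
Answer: -67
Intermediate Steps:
d = 125 (d = 64 + 61 = 125)
0*d - 67 = 0*125 - 67 = 0 - 67 = -67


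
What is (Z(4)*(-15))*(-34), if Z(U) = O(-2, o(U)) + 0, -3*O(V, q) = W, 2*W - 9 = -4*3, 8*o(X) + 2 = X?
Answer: 255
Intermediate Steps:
o(X) = -1/4 + X/8
W = -3/2 (W = 9/2 + (-4*3)/2 = 9/2 + (1/2)*(-12) = 9/2 - 6 = -3/2 ≈ -1.5000)
O(V, q) = 1/2 (O(V, q) = -1/3*(-3/2) = 1/2)
Z(U) = 1/2 (Z(U) = 1/2 + 0 = 1/2)
(Z(4)*(-15))*(-34) = ((1/2)*(-15))*(-34) = -15/2*(-34) = 255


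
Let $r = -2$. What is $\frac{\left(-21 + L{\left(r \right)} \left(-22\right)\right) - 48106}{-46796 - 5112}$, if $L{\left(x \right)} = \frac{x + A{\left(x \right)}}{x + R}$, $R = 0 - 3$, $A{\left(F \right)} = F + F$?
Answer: $\frac{240767}{259540} \approx 0.92767$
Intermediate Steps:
$A{\left(F \right)} = 2 F$
$R = -3$ ($R = 0 - 3 = -3$)
$L{\left(x \right)} = \frac{3 x}{-3 + x}$ ($L{\left(x \right)} = \frac{x + 2 x}{x - 3} = \frac{3 x}{-3 + x}$)
$\frac{\left(-21 + L{\left(r \right)} \left(-22\right)\right) - 48106}{-46796 - 5112} = \frac{\left(-21 + 3 \left(-2\right) \frac{1}{-3 - 2} \left(-22\right)\right) - 48106}{-46796 - 5112} = \frac{\left(-21 + 3 \left(-2\right) \frac{1}{-5} \left(-22\right)\right) - 48106}{-51908} = \left(\left(-21 + 3 \left(-2\right) \left(- \frac{1}{5}\right) \left(-22\right)\right) - 48106\right) \left(- \frac{1}{51908}\right) = \left(\left(-21 + \frac{6}{5} \left(-22\right)\right) - 48106\right) \left(- \frac{1}{51908}\right) = \left(\left(-21 - \frac{132}{5}\right) - 48106\right) \left(- \frac{1}{51908}\right) = \left(- \frac{237}{5} - 48106\right) \left(- \frac{1}{51908}\right) = \left(- \frac{240767}{5}\right) \left(- \frac{1}{51908}\right) = \frac{240767}{259540}$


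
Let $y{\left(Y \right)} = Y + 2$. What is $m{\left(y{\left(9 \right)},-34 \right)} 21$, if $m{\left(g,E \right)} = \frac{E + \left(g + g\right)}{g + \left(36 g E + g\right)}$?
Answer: $\frac{126}{6721} \approx 0.018747$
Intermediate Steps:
$y{\left(Y \right)} = 2 + Y$
$m{\left(g,E \right)} = \frac{E + 2 g}{2 g + 36 E g}$ ($m{\left(g,E \right)} = \frac{E + 2 g}{g + \left(36 E g + g\right)} = \frac{E + 2 g}{g + \left(g + 36 E g\right)} = \frac{E + 2 g}{2 g + 36 E g}$)
$m{\left(y{\left(9 \right)},-34 \right)} 21 = \frac{\left(2 + 9\right) + \frac{1}{2} \left(-34\right)}{\left(2 + 9\right) \left(1 + 18 \left(-34\right)\right)} 21 = \frac{11 - 17}{11 \left(1 - 612\right)} 21 = \frac{1}{11} \frac{1}{-611} \left(-6\right) 21 = \frac{1}{11} \left(- \frac{1}{611}\right) \left(-6\right) 21 = \frac{6}{6721} \cdot 21 = \frac{126}{6721}$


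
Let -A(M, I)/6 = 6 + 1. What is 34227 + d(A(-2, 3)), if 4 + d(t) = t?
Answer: 34181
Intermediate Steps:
A(M, I) = -42 (A(M, I) = -6*(6 + 1) = -6*7 = -42)
d(t) = -4 + t
34227 + d(A(-2, 3)) = 34227 + (-4 - 42) = 34227 - 46 = 34181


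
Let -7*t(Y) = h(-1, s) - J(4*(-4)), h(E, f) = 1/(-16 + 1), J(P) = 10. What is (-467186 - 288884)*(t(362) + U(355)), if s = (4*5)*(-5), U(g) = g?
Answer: -808476452/3 ≈ -2.6949e+8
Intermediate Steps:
s = -100 (s = 20*(-5) = -100)
h(E, f) = -1/15 (h(E, f) = 1/(-15) = -1/15)
t(Y) = 151/105 (t(Y) = -(-1/15 - 1*10)/7 = -(-1/15 - 10)/7 = -1/7*(-151/15) = 151/105)
(-467186 - 288884)*(t(362) + U(355)) = (-467186 - 288884)*(151/105 + 355) = -756070*37426/105 = -808476452/3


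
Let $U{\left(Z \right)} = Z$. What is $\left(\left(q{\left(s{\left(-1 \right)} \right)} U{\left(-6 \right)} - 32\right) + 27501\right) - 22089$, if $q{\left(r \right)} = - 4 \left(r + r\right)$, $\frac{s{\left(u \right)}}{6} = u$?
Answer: $5092$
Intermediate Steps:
$s{\left(u \right)} = 6 u$
$q{\left(r \right)} = - 8 r$ ($q{\left(r \right)} = - 4 \cdot 2 r = - 8 r$)
$\left(\left(q{\left(s{\left(-1 \right)} \right)} U{\left(-6 \right)} - 32\right) + 27501\right) - 22089 = \left(\left(- 8 \cdot 6 \left(-1\right) \left(-6\right) - 32\right) + 27501\right) - 22089 = \left(\left(\left(-8\right) \left(-6\right) \left(-6\right) - 32\right) + 27501\right) - 22089 = \left(\left(48 \left(-6\right) - 32\right) + 27501\right) - 22089 = \left(\left(-288 - 32\right) + 27501\right) - 22089 = \left(-320 + 27501\right) - 22089 = 27181 - 22089 = 5092$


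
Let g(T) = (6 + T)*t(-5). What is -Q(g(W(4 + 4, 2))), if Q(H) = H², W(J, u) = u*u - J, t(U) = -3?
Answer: -36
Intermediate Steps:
W(J, u) = u² - J
g(T) = -18 - 3*T (g(T) = (6 + T)*(-3) = -18 - 3*T)
-Q(g(W(4 + 4, 2))) = -(-18 - 3*(2² - (4 + 4)))² = -(-18 - 3*(4 - 1*8))² = -(-18 - 3*(4 - 8))² = -(-18 - 3*(-4))² = -(-18 + 12)² = -1*(-6)² = -1*36 = -36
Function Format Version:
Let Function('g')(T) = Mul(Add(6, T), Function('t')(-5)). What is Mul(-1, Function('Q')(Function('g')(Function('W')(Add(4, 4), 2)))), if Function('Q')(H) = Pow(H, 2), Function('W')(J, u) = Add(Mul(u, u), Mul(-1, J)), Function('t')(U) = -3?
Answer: -36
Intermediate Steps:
Function('W')(J, u) = Add(Pow(u, 2), Mul(-1, J))
Function('g')(T) = Add(-18, Mul(-3, T)) (Function('g')(T) = Mul(Add(6, T), -3) = Add(-18, Mul(-3, T)))
Mul(-1, Function('Q')(Function('g')(Function('W')(Add(4, 4), 2)))) = Mul(-1, Pow(Add(-18, Mul(-3, Add(Pow(2, 2), Mul(-1, Add(4, 4))))), 2)) = Mul(-1, Pow(Add(-18, Mul(-3, Add(4, Mul(-1, 8)))), 2)) = Mul(-1, Pow(Add(-18, Mul(-3, Add(4, -8))), 2)) = Mul(-1, Pow(Add(-18, Mul(-3, -4)), 2)) = Mul(-1, Pow(Add(-18, 12), 2)) = Mul(-1, Pow(-6, 2)) = Mul(-1, 36) = -36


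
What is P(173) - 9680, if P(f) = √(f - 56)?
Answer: -9680 + 3*√13 ≈ -9669.2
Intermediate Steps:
P(f) = √(-56 + f)
P(173) - 9680 = √(-56 + 173) - 9680 = √117 - 9680 = 3*√13 - 9680 = -9680 + 3*√13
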